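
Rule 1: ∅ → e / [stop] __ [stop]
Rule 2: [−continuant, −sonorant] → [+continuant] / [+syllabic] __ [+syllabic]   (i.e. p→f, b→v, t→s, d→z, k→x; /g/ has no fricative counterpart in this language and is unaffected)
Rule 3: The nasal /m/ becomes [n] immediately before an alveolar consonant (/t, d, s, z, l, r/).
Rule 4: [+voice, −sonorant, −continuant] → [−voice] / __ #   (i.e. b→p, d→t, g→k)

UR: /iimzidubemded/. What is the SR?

iinzizuvendet

Rule 1 (stop-cluster e-epenthesis): no segment meets the environment; /iimzidubemded/ is unchanged.
Rule 2 (intervocalic spirantization): /d/ is a stop between vowels /i/ and /u/, so it spirantizes to the fricative [z]. /b/ is a stop between vowels /u/ and /e/, so it spirantizes to the fricative [v]. /iimzidubemded/ → iimzizuvemded.
Rule 3 (nasal place assimilation): /m/ precedes the alveolar consonant /z/, so it assimilates in place to [n]. /m/ precedes the alveolar consonant /d/, so it assimilates in place to [n]. /iimzizuvemded/ → iinzizuvended.
Rule 4 (final devoicing): /d/ is a voiced stop in word-final position, so it devoices to [t]. /iinzizuvended/ → iinzizuvendet.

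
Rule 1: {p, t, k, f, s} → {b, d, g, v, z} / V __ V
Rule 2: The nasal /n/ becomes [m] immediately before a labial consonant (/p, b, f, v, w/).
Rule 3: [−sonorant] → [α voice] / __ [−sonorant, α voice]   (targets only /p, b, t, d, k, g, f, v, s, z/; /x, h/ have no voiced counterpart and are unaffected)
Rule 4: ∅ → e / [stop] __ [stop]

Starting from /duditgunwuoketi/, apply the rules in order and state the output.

Rule 1 (intervocalic voicing): /k/ is a voiceless obstruent between vowels /o/ and /e/, so it voices to [g]. /t/ is a voiceless obstruent between vowels /e/ and /i/, so it voices to [d]. /duditgunwuoketi/ → duditgunwuogedi.
Rule 2 (nasal place assimilation): /n/ precedes the labial consonant /w/, so it assimilates in place to [m]. /duditgunwuogedi/ → duditgumwuogedi.
Rule 3 (regressive voicing assimilation): /t/ precedes the voiced obstruent /g/, so it voices to [d] by assimilation. /duditgumwuogedi/ → dudidgumwuogedi.
Rule 4 (stop-cluster e-epenthesis): /d/ and /g/ form a stop–stop cluster, so [e] is inserted between them. /dudidgumwuogedi/ → dudidegumwuogedi.

dudidegumwuogedi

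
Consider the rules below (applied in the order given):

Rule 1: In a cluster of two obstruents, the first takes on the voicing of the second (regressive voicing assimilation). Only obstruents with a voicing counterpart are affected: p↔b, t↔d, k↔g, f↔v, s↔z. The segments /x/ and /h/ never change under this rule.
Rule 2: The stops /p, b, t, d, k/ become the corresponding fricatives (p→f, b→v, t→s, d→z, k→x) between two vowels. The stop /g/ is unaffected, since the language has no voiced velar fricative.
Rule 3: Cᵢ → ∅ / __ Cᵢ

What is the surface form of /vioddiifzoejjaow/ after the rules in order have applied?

Rule 1 (regressive voicing assimilation): /f/ precedes the voiced obstruent /z/, so it voices to [v] by assimilation. /vioddiifzoejjaow/ → vioddiivzoejjaow.
Rule 2 (intervocalic spirantization): no segment meets the environment; /vioddiivzoejjaow/ is unchanged.
Rule 3 (degemination): /dd/ is a geminate; the first /d/ deletes. /jj/ is a geminate; the first /j/ deletes. /vioddiivzoejjaow/ → viodiivzoejaow.

viodiivzoejaow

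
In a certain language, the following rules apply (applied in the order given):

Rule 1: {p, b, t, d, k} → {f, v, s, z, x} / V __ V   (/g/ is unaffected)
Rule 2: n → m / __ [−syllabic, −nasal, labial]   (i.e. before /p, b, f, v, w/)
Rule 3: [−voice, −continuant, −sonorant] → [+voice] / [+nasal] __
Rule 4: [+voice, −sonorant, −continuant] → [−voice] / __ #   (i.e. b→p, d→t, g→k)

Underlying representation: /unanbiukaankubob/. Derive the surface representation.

Rule 1 (intervocalic spirantization): /k/ is a stop between vowels /u/ and /a/, so it spirantizes to the fricative [x]. /b/ is a stop between vowels /u/ and /o/, so it spirantizes to the fricative [v]. /unanbiukaankubob/ → unanbiuxaankuvob.
Rule 2 (nasal place assimilation): /n/ precedes the labial consonant /b/, so it assimilates in place to [m]. /unanbiuxaankuvob/ → unambiuxaankuvob.
Rule 3 (post-nasal voicing): /k/ is a voiceless stop immediately after the nasal /n/, so it voices to [g]. /unambiuxaankuvob/ → unambiuxaanguvob.
Rule 4 (final devoicing): /b/ is a voiced stop in word-final position, so it devoices to [p]. /unambiuxaanguvob/ → unambiuxaanguvop.

unambiuxaanguvop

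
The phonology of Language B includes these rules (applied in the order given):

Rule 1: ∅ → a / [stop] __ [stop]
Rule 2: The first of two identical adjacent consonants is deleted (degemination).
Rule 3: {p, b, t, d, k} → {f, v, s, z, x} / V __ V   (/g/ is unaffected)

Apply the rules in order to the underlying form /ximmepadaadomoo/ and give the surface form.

Rule 1 (stop-cluster a-epenthesis): no segment meets the environment; /ximmepadaadomoo/ is unchanged.
Rule 2 (degemination): /mm/ is a geminate; the first /m/ deletes. /ximmepadaadomoo/ → ximepadaadomoo.
Rule 3 (intervocalic spirantization): /p/ is a stop between vowels /e/ and /a/, so it spirantizes to the fricative [f]. /d/ is a stop between vowels /a/ and /a/, so it spirantizes to the fricative [z]. /d/ is a stop between vowels /a/ and /o/, so it spirantizes to the fricative [z]. /ximepadaadomoo/ → ximefazaazomoo.

ximefazaazomoo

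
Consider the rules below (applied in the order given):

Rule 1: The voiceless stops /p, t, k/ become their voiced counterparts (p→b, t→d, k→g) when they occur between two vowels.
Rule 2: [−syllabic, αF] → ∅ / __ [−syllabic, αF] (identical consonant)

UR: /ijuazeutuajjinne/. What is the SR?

ijuazeuduajine

Rule 1 (intervocalic voicing): /t/ is a voiceless stop between vowels /u/ and /u/, so it voices to [d]. /ijuazeutuajjinne/ → ijuazeuduajjinne.
Rule 2 (degemination): /jj/ is a geminate; the first /j/ deletes. /nn/ is a geminate; the first /n/ deletes. /ijuazeuduajjinne/ → ijuazeuduajine.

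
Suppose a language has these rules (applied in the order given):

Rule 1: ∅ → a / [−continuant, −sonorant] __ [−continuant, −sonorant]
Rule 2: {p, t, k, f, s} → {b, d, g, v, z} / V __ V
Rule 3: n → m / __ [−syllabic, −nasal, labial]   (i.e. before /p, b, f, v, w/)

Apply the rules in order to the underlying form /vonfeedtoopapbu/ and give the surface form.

vomfeedadoobababu

Rule 1 (stop-cluster a-epenthesis): /d/ and /t/ form a stop–stop cluster, so [a] is inserted between them. /p/ and /b/ form a stop–stop cluster, so [a] is inserted between them. /vonfeedtoopapbu/ → vonfeedatoopapabu.
Rule 2 (intervocalic voicing): /t/ is a voiceless obstruent between vowels /a/ and /o/, so it voices to [d]. /p/ is a voiceless obstruent between vowels /o/ and /a/, so it voices to [b]. /p/ is a voiceless obstruent between vowels /a/ and /a/, so it voices to [b]. /vonfeedatoopapabu/ → vonfeedadoobababu.
Rule 3 (nasal place assimilation): /n/ precedes the labial consonant /f/, so it assimilates in place to [m]. /vonfeedadoobababu/ → vomfeedadoobababu.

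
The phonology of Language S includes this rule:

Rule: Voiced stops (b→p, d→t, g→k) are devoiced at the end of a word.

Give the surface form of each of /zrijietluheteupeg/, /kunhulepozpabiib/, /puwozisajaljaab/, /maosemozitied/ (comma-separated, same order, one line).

/zrijietluheteupeg/: /g/ is a voiced stop in word-final position, so it devoices to [k]. → [zrijietluheteupek].
/kunhulepozpabiib/: /b/ is a voiced stop in word-final position, so it devoices to [p]. → [kunhulepozpabiip].
/puwozisajaljaab/: /b/ is a voiced stop in word-final position, so it devoices to [p]. → [puwozisajaljaap].
/maosemozitied/: /d/ is a voiced stop in word-final position, so it devoices to [t]. → [maosemozitiet].

zrijietluheteupek, kunhulepozpabiip, puwozisajaljaap, maosemozitiet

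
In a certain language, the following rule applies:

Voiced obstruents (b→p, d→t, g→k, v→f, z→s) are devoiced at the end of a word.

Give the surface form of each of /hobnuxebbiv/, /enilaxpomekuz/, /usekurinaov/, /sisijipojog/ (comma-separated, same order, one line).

hobnuxebbif, enilaxpomekus, usekurinaof, sisijipojok

/hobnuxebbiv/: /v/ is a voiced obstruent in word-final position, so it devoices to [f]. → [hobnuxebbif].
/enilaxpomekuz/: /z/ is a voiced obstruent in word-final position, so it devoices to [s]. → [enilaxpomekus].
/usekurinaov/: /v/ is a voiced obstruent in word-final position, so it devoices to [f]. → [usekurinaof].
/sisijipojog/: /g/ is a voiced obstruent in word-final position, so it devoices to [k]. → [sisijipojok].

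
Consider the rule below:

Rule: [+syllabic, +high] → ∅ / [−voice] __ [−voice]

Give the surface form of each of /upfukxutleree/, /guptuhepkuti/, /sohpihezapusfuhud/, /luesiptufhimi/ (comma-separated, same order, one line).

upfkxtleree, gupthepkti, sohphezapsfhud, luesptfhimi

/upfukxutleree/: /u/ is a high vowel flanked by voiceless consonants /f/ and /k/, so it deletes. /u/ is a high vowel flanked by voiceless consonants /x/ and /t/, so it deletes. → [upfkxtleree].
/guptuhepkuti/: /u/ is a high vowel flanked by voiceless consonants /t/ and /h/, so it deletes. /u/ is a high vowel flanked by voiceless consonants /k/ and /t/, so it deletes. → [gupthepkti].
/sohpihezapusfuhud/: /i/ is a high vowel flanked by voiceless consonants /p/ and /h/, so it deletes. /u/ is a high vowel flanked by voiceless consonants /p/ and /s/, so it deletes. /u/ is a high vowel flanked by voiceless consonants /f/ and /h/, so it deletes. → [sohphezapsfhud].
/luesiptufhimi/: /i/ is a high vowel flanked by voiceless consonants /s/ and /p/, so it deletes. /u/ is a high vowel flanked by voiceless consonants /t/ and /f/, so it deletes. → [luesptfhimi].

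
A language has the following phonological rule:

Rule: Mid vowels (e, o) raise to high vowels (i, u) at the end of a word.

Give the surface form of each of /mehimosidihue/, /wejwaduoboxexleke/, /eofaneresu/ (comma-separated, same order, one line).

mehimosidihui, wejwaduoboxexleki, eofaneresu

/mehimosidihue/: /e/ is a mid vowel in word-final position, so it raises to [i]. → [mehimosidihui].
/wejwaduoboxexleke/: /e/ is a mid vowel in word-final position, so it raises to [i]. → [wejwaduoboxexleki].
/eofaneresu/: the rule's environment is not met; surfaces unchanged as [eofaneresu].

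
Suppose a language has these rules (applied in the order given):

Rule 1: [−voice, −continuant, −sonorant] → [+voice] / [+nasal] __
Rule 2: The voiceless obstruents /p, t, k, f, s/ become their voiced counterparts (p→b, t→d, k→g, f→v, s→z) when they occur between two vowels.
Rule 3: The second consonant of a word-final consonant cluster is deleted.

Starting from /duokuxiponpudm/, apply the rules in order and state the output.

Rule 1 (post-nasal voicing): /p/ is a voiceless stop immediately after the nasal /n/, so it voices to [b]. /duokuxiponpudm/ → duokuxiponbudm.
Rule 2 (intervocalic voicing): /k/ is a voiceless obstruent between vowels /o/ and /u/, so it voices to [g]. /p/ is a voiceless obstruent between vowels /i/ and /o/, so it voices to [b]. /duokuxiponbudm/ → duoguxibonbudm.
Rule 3 (final cluster simplification): /m/ is the second consonant of a word-final cluster /dm/, so it deletes. /duoguxibonbudm/ → duoguxibonbud.

duoguxibonbud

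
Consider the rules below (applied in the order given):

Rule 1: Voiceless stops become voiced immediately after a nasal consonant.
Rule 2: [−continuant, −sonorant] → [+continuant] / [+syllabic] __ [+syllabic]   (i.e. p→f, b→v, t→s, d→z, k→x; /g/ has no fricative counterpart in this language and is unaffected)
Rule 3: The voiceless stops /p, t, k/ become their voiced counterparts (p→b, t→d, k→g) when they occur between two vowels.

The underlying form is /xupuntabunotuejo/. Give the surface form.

xufundavunosuejo

Rule 1 (post-nasal voicing): /t/ is a voiceless stop immediately after the nasal /n/, so it voices to [d]. /xupuntabunotuejo/ → xupundabunotuejo.
Rule 2 (intervocalic spirantization): /p/ is a stop between vowels /u/ and /u/, so it spirantizes to the fricative [f]. /b/ is a stop between vowels /a/ and /u/, so it spirantizes to the fricative [v]. /t/ is a stop between vowels /o/ and /u/, so it spirantizes to the fricative [s]. /xupundabunotuejo/ → xufundavunosuejo.
Rule 3 (intervocalic voicing): no segment meets the environment; /xufundavunosuejo/ is unchanged.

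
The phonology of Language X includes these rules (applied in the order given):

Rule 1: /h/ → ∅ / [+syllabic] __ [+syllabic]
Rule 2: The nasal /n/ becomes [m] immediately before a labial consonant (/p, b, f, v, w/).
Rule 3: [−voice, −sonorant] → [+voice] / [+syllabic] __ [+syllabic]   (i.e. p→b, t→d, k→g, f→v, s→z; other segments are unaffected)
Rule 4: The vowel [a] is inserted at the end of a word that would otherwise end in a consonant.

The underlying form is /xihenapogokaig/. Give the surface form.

xienabogogaiga

Rule 1 (intervocalic h-deletion): /h/ occurs between vowels /i/ and /e/, so it deletes. /xihenapogokaig/ → xienapogokaig.
Rule 2 (nasal place assimilation): no segment meets the environment; /xienapogokaig/ is unchanged.
Rule 3 (intervocalic voicing): /p/ is a voiceless obstruent between vowels /a/ and /o/, so it voices to [b]. /k/ is a voiceless obstruent between vowels /o/ and /a/, so it voices to [g]. /xienapogokaig/ → xienabogogaig.
Rule 4 (final a-epenthesis): the form ends in the consonant /g/, so [a] is inserted word-finally. /xienabogogaig/ → xienabogogaiga.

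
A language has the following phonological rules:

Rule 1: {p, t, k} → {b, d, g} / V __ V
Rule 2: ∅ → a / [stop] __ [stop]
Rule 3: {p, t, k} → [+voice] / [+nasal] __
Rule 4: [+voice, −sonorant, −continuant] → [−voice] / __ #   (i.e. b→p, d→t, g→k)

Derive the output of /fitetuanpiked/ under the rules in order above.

Rule 1 (intervocalic voicing): /t/ is a voiceless stop between vowels /i/ and /e/, so it voices to [d]. /t/ is a voiceless stop between vowels /e/ and /u/, so it voices to [d]. /k/ is a voiceless stop between vowels /i/ and /e/, so it voices to [g]. /fitetuanpiked/ → fideduanpiged.
Rule 2 (stop-cluster a-epenthesis): no segment meets the environment; /fideduanpiged/ is unchanged.
Rule 3 (post-nasal voicing): /p/ is a voiceless stop immediately after the nasal /n/, so it voices to [b]. /fideduanpiged/ → fideduanbiged.
Rule 4 (final devoicing): /d/ is a voiced stop in word-final position, so it devoices to [t]. /fideduanbiged/ → fideduanbiget.

fideduanbiget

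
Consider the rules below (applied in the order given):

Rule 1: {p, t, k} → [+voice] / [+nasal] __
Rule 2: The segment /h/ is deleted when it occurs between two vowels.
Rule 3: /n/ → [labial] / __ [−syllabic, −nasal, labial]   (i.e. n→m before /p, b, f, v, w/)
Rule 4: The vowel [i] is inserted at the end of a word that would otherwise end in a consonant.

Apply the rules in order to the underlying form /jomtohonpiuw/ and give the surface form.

Rule 1 (post-nasal voicing): /t/ is a voiceless stop immediately after the nasal /m/, so it voices to [d]. /p/ is a voiceless stop immediately after the nasal /n/, so it voices to [b]. /jomtohonpiuw/ → jomdohonbiuw.
Rule 2 (intervocalic h-deletion): /h/ occurs between vowels /o/ and /o/, so it deletes. /jomdohonbiuw/ → jomdoonbiuw.
Rule 3 (nasal place assimilation): /n/ precedes the labial consonant /b/, so it assimilates in place to [m]. /jomdoonbiuw/ → jomdoombiuw.
Rule 4 (final i-epenthesis): the form ends in the consonant /w/, so [i] is inserted word-finally. /jomdoombiuw/ → jomdoombiuwi.

jomdoombiuwi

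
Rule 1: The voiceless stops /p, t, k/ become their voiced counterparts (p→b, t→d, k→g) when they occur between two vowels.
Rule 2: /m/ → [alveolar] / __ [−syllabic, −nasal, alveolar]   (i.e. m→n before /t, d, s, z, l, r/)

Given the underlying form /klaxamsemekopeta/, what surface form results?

klaxansemegobeda

Rule 1 (intervocalic voicing): /k/ is a voiceless stop between vowels /e/ and /o/, so it voices to [g]. /p/ is a voiceless stop between vowels /o/ and /e/, so it voices to [b]. /t/ is a voiceless stop between vowels /e/ and /a/, so it voices to [d]. /klaxamsemekopeta/ → klaxamsemegobeda.
Rule 2 (nasal place assimilation): /m/ precedes the alveolar consonant /s/, so it assimilates in place to [n]. /klaxamsemegobeda/ → klaxansemegobeda.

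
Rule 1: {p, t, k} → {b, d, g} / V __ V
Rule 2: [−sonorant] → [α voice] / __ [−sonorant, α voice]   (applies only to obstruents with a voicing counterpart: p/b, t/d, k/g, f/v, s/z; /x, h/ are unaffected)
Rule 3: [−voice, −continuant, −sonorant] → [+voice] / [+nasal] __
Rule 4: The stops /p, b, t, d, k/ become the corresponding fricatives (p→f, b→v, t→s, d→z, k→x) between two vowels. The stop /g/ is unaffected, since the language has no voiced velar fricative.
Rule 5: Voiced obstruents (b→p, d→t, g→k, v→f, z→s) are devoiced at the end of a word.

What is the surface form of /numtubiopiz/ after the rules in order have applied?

numduviovis

Rule 1 (intervocalic voicing): /p/ is a voiceless stop between vowels /o/ and /i/, so it voices to [b]. /numtubiopiz/ → numtubiobiz.
Rule 2 (regressive voicing assimilation): no segment meets the environment; /numtubiobiz/ is unchanged.
Rule 3 (post-nasal voicing): /t/ is a voiceless stop immediately after the nasal /m/, so it voices to [d]. /numtubiobiz/ → numdubiobiz.
Rule 4 (intervocalic spirantization): /b/ is a stop between vowels /u/ and /i/, so it spirantizes to the fricative [v]. /b/ is a stop between vowels /o/ and /i/, so it spirantizes to the fricative [v]. /numdubiobiz/ → numduvioviz.
Rule 5 (final devoicing): /z/ is a voiced obstruent in word-final position, so it devoices to [s]. /numduvioviz/ → numduviovis.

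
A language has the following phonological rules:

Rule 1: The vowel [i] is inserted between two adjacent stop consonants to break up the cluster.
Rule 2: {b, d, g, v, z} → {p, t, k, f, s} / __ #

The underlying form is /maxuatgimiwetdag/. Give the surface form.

Rule 1 (stop-cluster i-epenthesis): /t/ and /g/ form a stop–stop cluster, so [i] is inserted between them. /t/ and /d/ form a stop–stop cluster, so [i] is inserted between them. /maxuatgimiwetdag/ → maxuatigimiwetidag.
Rule 2 (final devoicing): /g/ is a voiced obstruent in word-final position, so it devoices to [k]. /maxuatigimiwetidag/ → maxuatigimiwetidak.

maxuatigimiwetidak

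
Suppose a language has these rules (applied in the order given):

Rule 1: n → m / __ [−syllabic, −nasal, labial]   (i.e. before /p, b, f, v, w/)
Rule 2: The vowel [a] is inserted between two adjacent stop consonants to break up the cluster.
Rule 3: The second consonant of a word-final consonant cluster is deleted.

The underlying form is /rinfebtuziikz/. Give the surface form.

rimfebatuziik

Rule 1 (nasal place assimilation): /n/ precedes the labial consonant /f/, so it assimilates in place to [m]. /rinfebtuziikz/ → rimfebtuziikz.
Rule 2 (stop-cluster a-epenthesis): /b/ and /t/ form a stop–stop cluster, so [a] is inserted between them. /rimfebtuziikz/ → rimfebatuziikz.
Rule 3 (final cluster simplification): /z/ is the second consonant of a word-final cluster /kz/, so it deletes. /rimfebatuziikz/ → rimfebatuziik.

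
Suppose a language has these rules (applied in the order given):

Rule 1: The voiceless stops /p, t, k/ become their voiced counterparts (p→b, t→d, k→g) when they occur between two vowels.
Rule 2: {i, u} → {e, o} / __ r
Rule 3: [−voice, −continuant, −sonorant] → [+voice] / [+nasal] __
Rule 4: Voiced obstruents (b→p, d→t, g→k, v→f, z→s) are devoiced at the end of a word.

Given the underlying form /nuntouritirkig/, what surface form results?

Rule 1 (intervocalic voicing): /t/ is a voiceless stop between vowels /i/ and /i/, so it voices to [d]. /nuntouritirkig/ → nuntouridirkig.
Rule 2 (pre-rhotic lowering): /u/ is a high vowel immediately before /r/, so it lowers to [o]. /i/ is a high vowel immediately before /r/, so it lowers to [e]. /nuntouridirkig/ → nuntooriderkig.
Rule 3 (post-nasal voicing): /t/ is a voiceless stop immediately after the nasal /n/, so it voices to [d]. /nuntooriderkig/ → nundooriderkig.
Rule 4 (final devoicing): /g/ is a voiced obstruent in word-final position, so it devoices to [k]. /nundooriderkig/ → nundooriderkik.

nundooriderkik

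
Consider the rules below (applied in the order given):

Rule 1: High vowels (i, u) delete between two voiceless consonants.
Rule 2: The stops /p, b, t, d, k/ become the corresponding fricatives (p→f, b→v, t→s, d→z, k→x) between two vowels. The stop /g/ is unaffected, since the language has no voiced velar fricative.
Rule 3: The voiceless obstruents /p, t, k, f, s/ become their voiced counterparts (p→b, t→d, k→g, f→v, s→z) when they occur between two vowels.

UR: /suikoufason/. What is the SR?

suixouvazon

Rule 1 (high vowel syncope): no segment meets the environment; /suikoufason/ is unchanged.
Rule 2 (intervocalic spirantization): /k/ is a stop between vowels /i/ and /o/, so it spirantizes to the fricative [x]. /suikoufason/ → suixoufason.
Rule 3 (intervocalic voicing): /f/ is a voiceless obstruent between vowels /u/ and /a/, so it voices to [v]. /s/ is a voiceless obstruent between vowels /a/ and /o/, so it voices to [z]. /suixoufason/ → suixouvazon.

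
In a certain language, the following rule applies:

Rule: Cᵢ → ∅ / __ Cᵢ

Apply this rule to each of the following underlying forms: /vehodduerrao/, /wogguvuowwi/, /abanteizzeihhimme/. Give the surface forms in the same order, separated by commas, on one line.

/vehodduerrao/: /dd/ is a geminate; the first /d/ deletes. /rr/ is a geminate; the first /r/ deletes. → [vehoduerao].
/wogguvuowwi/: /gg/ is a geminate; the first /g/ deletes. /ww/ is a geminate; the first /w/ deletes. → [woguvuowi].
/abanteizzeihhimme/: /zz/ is a geminate; the first /z/ deletes. /hh/ is a geminate; the first /h/ deletes. /mm/ is a geminate; the first /m/ deletes. → [abanteizeihime].

vehoduerao, woguvuowi, abanteizeihime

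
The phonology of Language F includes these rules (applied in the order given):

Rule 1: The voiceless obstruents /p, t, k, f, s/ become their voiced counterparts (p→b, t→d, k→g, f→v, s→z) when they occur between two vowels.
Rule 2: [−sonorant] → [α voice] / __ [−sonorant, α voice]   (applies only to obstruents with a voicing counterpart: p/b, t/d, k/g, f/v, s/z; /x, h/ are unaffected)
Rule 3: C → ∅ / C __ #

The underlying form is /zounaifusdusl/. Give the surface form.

Rule 1 (intervocalic voicing): /f/ is a voiceless obstruent between vowels /i/ and /u/, so it voices to [v]. /zounaifusdusl/ → zounaivusdusl.
Rule 2 (regressive voicing assimilation): /s/ precedes the voiced obstruent /d/, so it voices to [z] by assimilation. /zounaivusdusl/ → zounaivuzdusl.
Rule 3 (final cluster simplification): /l/ is the second consonant of a word-final cluster /sl/, so it deletes. /zounaivuzdusl/ → zounaivuzdus.

zounaivuzdus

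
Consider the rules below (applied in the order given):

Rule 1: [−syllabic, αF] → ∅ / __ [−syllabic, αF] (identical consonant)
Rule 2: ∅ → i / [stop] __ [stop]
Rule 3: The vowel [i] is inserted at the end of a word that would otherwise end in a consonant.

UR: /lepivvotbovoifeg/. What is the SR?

Rule 1 (degemination): /vv/ is a geminate; the first /v/ deletes. /lepivvotbovoifeg/ → lepivotbovoifeg.
Rule 2 (stop-cluster i-epenthesis): /t/ and /b/ form a stop–stop cluster, so [i] is inserted between them. /lepivotbovoifeg/ → lepivotibovoifeg.
Rule 3 (final i-epenthesis): the form ends in the consonant /g/, so [i] is inserted word-finally. /lepivotibovoifeg/ → lepivotibovoifegi.

lepivotibovoifegi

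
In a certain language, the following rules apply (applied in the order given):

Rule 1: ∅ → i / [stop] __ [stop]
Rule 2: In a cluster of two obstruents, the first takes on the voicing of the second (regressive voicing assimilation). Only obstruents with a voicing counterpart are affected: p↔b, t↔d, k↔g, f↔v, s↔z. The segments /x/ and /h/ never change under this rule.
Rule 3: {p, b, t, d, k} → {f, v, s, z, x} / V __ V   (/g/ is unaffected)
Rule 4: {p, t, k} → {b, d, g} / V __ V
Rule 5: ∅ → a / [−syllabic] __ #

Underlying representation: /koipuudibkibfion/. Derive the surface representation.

koifuuzivixipfiona

Rule 1 (stop-cluster i-epenthesis): /b/ and /k/ form a stop–stop cluster, so [i] is inserted between them. /koipuudibkibfion/ → koipuudibikibfion.
Rule 2 (regressive voicing assimilation): /b/ precedes the voiceless obstruent /f/, so it devoices to [p] by assimilation. /koipuudibikibfion/ → koipuudibikipfion.
Rule 3 (intervocalic spirantization): /p/ is a stop between vowels /i/ and /u/, so it spirantizes to the fricative [f]. /d/ is a stop between vowels /u/ and /i/, so it spirantizes to the fricative [z]. /b/ is a stop between vowels /i/ and /i/, so it spirantizes to the fricative [v]. /k/ is a stop between vowels /i/ and /i/, so it spirantizes to the fricative [x]. /koipuudibikipfion/ → koifuuzivixipfion.
Rule 4 (intervocalic voicing): no segment meets the environment; /koifuuzivixipfion/ is unchanged.
Rule 5 (final a-epenthesis): the form ends in the consonant /n/, so [a] is inserted word-finally. /koifuuzivixipfion/ → koifuuzivixipfiona.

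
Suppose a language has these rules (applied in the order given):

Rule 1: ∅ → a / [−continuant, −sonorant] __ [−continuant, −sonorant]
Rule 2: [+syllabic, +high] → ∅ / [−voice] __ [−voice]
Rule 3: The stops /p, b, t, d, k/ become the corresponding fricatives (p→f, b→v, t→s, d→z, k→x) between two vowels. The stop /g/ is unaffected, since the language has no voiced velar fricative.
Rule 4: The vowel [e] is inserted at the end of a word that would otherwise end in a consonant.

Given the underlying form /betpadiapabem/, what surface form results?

Rule 1 (stop-cluster a-epenthesis): /t/ and /p/ form a stop–stop cluster, so [a] is inserted between them. /betpadiapabem/ → betapadiapabem.
Rule 2 (high vowel syncope): no segment meets the environment; /betapadiapabem/ is unchanged.
Rule 3 (intervocalic spirantization): /t/ is a stop between vowels /e/ and /a/, so it spirantizes to the fricative [s]. /p/ is a stop between vowels /a/ and /a/, so it spirantizes to the fricative [f]. /d/ is a stop between vowels /a/ and /i/, so it spirantizes to the fricative [z]. /p/ is a stop between vowels /a/ and /a/, so it spirantizes to the fricative [f]. /b/ is a stop between vowels /a/ and /e/, so it spirantizes to the fricative [v]. /betapadiapabem/ → besafaziafavem.
Rule 4 (final e-epenthesis): the form ends in the consonant /m/, so [e] is inserted word-finally. /besafaziafavem/ → besafaziafaveme.

besafaziafaveme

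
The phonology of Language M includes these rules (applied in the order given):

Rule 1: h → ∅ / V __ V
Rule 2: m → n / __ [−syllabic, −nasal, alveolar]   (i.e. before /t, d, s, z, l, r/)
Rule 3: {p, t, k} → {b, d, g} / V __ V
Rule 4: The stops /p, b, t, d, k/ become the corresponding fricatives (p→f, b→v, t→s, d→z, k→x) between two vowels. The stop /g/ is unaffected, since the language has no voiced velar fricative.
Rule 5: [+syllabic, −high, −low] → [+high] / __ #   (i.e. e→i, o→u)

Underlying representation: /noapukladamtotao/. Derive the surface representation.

Rule 1 (intervocalic h-deletion): no segment meets the environment; /noapukladamtotao/ is unchanged.
Rule 2 (nasal place assimilation): /m/ precedes the alveolar consonant /t/, so it assimilates in place to [n]. /noapukladamtotao/ → noapukladantotao.
Rule 3 (intervocalic voicing): /p/ is a voiceless stop between vowels /a/ and /u/, so it voices to [b]. /t/ is a voiceless stop between vowels /o/ and /a/, so it voices to [d]. /noapukladantotao/ → noabukladantodao.
Rule 4 (intervocalic spirantization): /b/ is a stop between vowels /a/ and /u/, so it spirantizes to the fricative [v]. /d/ is a stop between vowels /a/ and /a/, so it spirantizes to the fricative [z]. /d/ is a stop between vowels /o/ and /a/, so it spirantizes to the fricative [z]. /noabukladantodao/ → noavuklazantozao.
Rule 5 (final vowel raising): /o/ is a mid vowel in word-final position, so it raises to [u]. /noavuklazantozao/ → noavuklazantozau.

noavuklazantozau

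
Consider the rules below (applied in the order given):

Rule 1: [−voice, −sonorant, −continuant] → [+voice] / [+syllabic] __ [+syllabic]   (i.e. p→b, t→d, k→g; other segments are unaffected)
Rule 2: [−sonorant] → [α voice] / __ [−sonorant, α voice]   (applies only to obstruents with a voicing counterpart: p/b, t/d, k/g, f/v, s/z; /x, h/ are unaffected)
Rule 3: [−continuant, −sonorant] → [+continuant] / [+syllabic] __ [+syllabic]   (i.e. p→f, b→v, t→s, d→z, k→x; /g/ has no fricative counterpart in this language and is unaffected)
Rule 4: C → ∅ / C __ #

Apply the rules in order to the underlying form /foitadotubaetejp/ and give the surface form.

Rule 1 (intervocalic voicing): /t/ is a voiceless stop between vowels /i/ and /a/, so it voices to [d]. /t/ is a voiceless stop between vowels /o/ and /u/, so it voices to [d]. /t/ is a voiceless stop between vowels /e/ and /e/, so it voices to [d]. /foitadotubaetejp/ → foidadodubaedejp.
Rule 2 (regressive voicing assimilation): no segment meets the environment; /foidadodubaedejp/ is unchanged.
Rule 3 (intervocalic spirantization): /d/ is a stop between vowels /i/ and /a/, so it spirantizes to the fricative [z]. /d/ is a stop between vowels /a/ and /o/, so it spirantizes to the fricative [z]. /d/ is a stop between vowels /o/ and /u/, so it spirantizes to the fricative [z]. /b/ is a stop between vowels /u/ and /a/, so it spirantizes to the fricative [v]. /d/ is a stop between vowels /e/ and /e/, so it spirantizes to the fricative [z]. /foidadodubaedejp/ → foizazozuvaezejp.
Rule 4 (final cluster simplification): /p/ is the second consonant of a word-final cluster /jp/, so it deletes. /foizazozuvaezejp/ → foizazozuvaezej.

foizazozuvaezej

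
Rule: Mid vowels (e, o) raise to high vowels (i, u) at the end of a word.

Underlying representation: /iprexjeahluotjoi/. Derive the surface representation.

iprexjeahluotjoi

No segment of /iprexjeahluotjoi/ meets the structural description of the rule, so the form surfaces unchanged.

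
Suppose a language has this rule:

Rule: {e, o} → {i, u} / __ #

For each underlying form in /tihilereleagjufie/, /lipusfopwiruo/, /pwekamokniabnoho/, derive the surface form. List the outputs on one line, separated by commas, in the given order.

/tihilereleagjufie/: /e/ is a mid vowel in word-final position, so it raises to [i]. → [tihilereleagjufii].
/lipusfopwiruo/: /o/ is a mid vowel in word-final position, so it raises to [u]. → [lipusfopwiruu].
/pwekamokniabnoho/: /o/ is a mid vowel in word-final position, so it raises to [u]. → [pwekamokniabnohu].

tihilereleagjufii, lipusfopwiruu, pwekamokniabnohu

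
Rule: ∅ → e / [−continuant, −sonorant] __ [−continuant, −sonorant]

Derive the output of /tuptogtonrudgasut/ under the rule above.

tupetogetonrudegasut

/p/ and /t/ form a stop–stop cluster, so [e] is inserted between them.
/g/ and /t/ form a stop–stop cluster, so [e] is inserted between them.
/d/ and /g/ form a stop–stop cluster, so [e] is inserted between them.
Surface form: [tupetogetonrudegasut].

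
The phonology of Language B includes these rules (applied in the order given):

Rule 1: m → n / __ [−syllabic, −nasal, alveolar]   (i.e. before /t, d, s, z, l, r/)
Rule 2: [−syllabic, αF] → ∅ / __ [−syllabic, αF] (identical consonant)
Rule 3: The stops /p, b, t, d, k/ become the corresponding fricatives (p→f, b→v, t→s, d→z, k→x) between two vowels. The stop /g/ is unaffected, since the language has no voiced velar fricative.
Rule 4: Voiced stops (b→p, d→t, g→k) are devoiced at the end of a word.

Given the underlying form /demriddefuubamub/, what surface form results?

denrizefuuvamup

Rule 1 (nasal place assimilation): /m/ precedes the alveolar consonant /r/, so it assimilates in place to [n]. /demriddefuubamub/ → denriddefuubamub.
Rule 2 (degemination): /dd/ is a geminate; the first /d/ deletes. /denriddefuubamub/ → denridefuubamub.
Rule 3 (intervocalic spirantization): /d/ is a stop between vowels /i/ and /e/, so it spirantizes to the fricative [z]. /b/ is a stop between vowels /u/ and /a/, so it spirantizes to the fricative [v]. /denridefuubamub/ → denrizefuuvamub.
Rule 4 (final devoicing): /b/ is a voiced stop in word-final position, so it devoices to [p]. /denrizefuuvamub/ → denrizefuuvamup.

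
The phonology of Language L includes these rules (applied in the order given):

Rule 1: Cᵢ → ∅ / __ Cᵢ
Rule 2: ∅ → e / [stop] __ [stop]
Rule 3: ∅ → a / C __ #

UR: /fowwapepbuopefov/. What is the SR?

fowapepebuopefova

Rule 1 (degemination): /ww/ is a geminate; the first /w/ deletes. /fowwapepbuopefov/ → fowapepbuopefov.
Rule 2 (stop-cluster e-epenthesis): /p/ and /b/ form a stop–stop cluster, so [e] is inserted between them. /fowapepbuopefov/ → fowapepebuopefov.
Rule 3 (final a-epenthesis): the form ends in the consonant /v/, so [a] is inserted word-finally. /fowapepebuopefov/ → fowapepebuopefova.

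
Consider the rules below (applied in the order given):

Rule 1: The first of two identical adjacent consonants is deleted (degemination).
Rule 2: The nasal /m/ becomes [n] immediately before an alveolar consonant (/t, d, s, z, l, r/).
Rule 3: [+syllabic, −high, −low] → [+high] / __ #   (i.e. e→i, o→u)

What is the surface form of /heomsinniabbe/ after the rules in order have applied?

heonsiniabi

Rule 1 (degemination): /nn/ is a geminate; the first /n/ deletes. /bb/ is a geminate; the first /b/ deletes. /heomsinniabbe/ → heomsiniabe.
Rule 2 (nasal place assimilation): /m/ precedes the alveolar consonant /s/, so it assimilates in place to [n]. /heomsiniabe/ → heonsiniabe.
Rule 3 (final vowel raising): /e/ is a mid vowel in word-final position, so it raises to [i]. /heonsiniabe/ → heonsiniabi.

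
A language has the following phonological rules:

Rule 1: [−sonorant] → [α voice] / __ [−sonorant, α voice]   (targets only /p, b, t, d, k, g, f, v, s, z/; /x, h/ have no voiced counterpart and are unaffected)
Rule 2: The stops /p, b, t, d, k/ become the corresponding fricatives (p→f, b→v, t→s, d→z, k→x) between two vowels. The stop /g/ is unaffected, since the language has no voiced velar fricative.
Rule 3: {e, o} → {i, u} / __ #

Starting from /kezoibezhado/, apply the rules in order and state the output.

kezoiveshazu

Rule 1 (regressive voicing assimilation): /z/ precedes the voiceless obstruent /h/, so it devoices to [s] by assimilation. /kezoibezhado/ → kezoibeshado.
Rule 2 (intervocalic spirantization): /b/ is a stop between vowels /i/ and /e/, so it spirantizes to the fricative [v]. /d/ is a stop between vowels /a/ and /o/, so it spirantizes to the fricative [z]. /kezoibeshado/ → kezoiveshazo.
Rule 3 (final vowel raising): /o/ is a mid vowel in word-final position, so it raises to [u]. /kezoiveshazo/ → kezoiveshazu.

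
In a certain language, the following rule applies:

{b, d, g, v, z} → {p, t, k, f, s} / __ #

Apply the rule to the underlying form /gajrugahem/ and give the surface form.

No segment of /gajrugahem/ meets the structural description of the rule, so the form surfaces unchanged.

gajrugahem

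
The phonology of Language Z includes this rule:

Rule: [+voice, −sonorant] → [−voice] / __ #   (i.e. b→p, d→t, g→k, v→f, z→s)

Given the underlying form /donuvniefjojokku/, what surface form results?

No segment of /donuvniefjojokku/ meets the structural description of the rule, so the form surfaces unchanged.

donuvniefjojokku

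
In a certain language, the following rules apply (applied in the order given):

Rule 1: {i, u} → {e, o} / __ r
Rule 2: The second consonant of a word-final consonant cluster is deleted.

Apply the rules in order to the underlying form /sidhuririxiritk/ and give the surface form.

Rule 1 (pre-rhotic lowering): /u/ is a high vowel immediately before /r/, so it lowers to [o]. /i/ is a high vowel immediately before /r/, so it lowers to [e]. /i/ is a high vowel immediately before /r/, so it lowers to [e]. /sidhuririxiritk/ → sidhorerixeritk.
Rule 2 (final cluster simplification): /k/ is the second consonant of a word-final cluster /tk/, so it deletes. /sidhorerixeritk/ → sidhorerixerit.

sidhorerixerit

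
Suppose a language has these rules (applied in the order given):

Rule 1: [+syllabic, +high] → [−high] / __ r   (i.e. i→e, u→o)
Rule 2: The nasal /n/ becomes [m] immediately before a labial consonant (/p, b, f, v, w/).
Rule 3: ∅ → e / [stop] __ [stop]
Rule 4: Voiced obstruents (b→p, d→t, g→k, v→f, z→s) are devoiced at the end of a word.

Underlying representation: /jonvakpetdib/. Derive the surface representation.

Rule 1 (pre-rhotic lowering): no segment meets the environment; /jonvakpetdib/ is unchanged.
Rule 2 (nasal place assimilation): /n/ precedes the labial consonant /v/, so it assimilates in place to [m]. /jonvakpetdib/ → jomvakpetdib.
Rule 3 (stop-cluster e-epenthesis): /k/ and /p/ form a stop–stop cluster, so [e] is inserted between them. /t/ and /d/ form a stop–stop cluster, so [e] is inserted between them. /jomvakpetdib/ → jomvakepetedib.
Rule 4 (final devoicing): /b/ is a voiced obstruent in word-final position, so it devoices to [p]. /jomvakepetedib/ → jomvakepetedip.

jomvakepetedip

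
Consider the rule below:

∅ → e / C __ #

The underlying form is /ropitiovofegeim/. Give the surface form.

the form ends in the consonant /m/, so [e] is inserted word-finally.
Surface form: [ropitiovofegeime].

ropitiovofegeime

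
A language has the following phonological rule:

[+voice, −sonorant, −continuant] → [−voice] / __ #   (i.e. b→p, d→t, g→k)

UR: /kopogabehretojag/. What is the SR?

/g/ is a voiced stop in word-final position, so it devoices to [k].
The other instances of /g/, /b/ do not occur in the required environment and remain unchanged.
Surface form: [kopogabehretojak].

kopogabehretojak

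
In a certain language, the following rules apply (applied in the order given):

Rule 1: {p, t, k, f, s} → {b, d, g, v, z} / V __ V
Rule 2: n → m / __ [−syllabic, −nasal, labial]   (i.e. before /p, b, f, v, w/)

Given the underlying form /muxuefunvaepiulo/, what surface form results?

muxuevumvaebiulo

Rule 1 (intervocalic voicing): /f/ is a voiceless obstruent between vowels /e/ and /u/, so it voices to [v]. /p/ is a voiceless obstruent between vowels /e/ and /i/, so it voices to [b]. /muxuefunvaepiulo/ → muxuevunvaebiulo.
Rule 2 (nasal place assimilation): /n/ precedes the labial consonant /v/, so it assimilates in place to [m]. /muxuevunvaebiulo/ → muxuevumvaebiulo.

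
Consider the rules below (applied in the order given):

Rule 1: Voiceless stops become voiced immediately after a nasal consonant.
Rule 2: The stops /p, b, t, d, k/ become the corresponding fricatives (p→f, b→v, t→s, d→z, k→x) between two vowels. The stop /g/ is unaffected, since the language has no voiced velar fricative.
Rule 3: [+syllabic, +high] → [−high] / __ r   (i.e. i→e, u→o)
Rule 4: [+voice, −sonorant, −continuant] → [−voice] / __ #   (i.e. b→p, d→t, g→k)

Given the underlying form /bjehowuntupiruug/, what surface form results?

Rule 1 (post-nasal voicing): /t/ is a voiceless stop immediately after the nasal /n/, so it voices to [d]. /bjehowuntupiruug/ → bjehowundupiruug.
Rule 2 (intervocalic spirantization): /p/ is a stop between vowels /u/ and /i/, so it spirantizes to the fricative [f]. /bjehowundupiruug/ → bjehowundufiruug.
Rule 3 (pre-rhotic lowering): /i/ is a high vowel immediately before /r/, so it lowers to [e]. /bjehowundufiruug/ → bjehowunduferuug.
Rule 4 (final devoicing): /g/ is a voiced stop in word-final position, so it devoices to [k]. /bjehowunduferuug/ → bjehowunduferuuk.

bjehowunduferuuk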